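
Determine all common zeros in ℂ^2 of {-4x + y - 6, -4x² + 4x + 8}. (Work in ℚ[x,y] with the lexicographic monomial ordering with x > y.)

Compute a lex Gröbner basis by Buchberger's algorithm.
f_1 = -4x + y - 6, LT = x.
f_2 = -4x² + 4x + 8, LT = x².

S(f_1,f_2): lcm = x². S = -¼xy + 5/2x + 2.
  reduce S modulo (f_1, f_2):
  remainder -1/16y² + y - 7/4 ≠ 0; add h_3 = -1/16y² + y - 7/4 to the basis.

The other S-polynomials (S(f_1,h_3), S(f_2,h_3)) all reduce to 0 modulo the current basis, so we have a Gröbner basis.
Inter-reduce: drop elements whose leading term is divisible by another's, tail-reduce, and make monic.
Reduced Gröbner basis: {x - ¼y + 3/2, y² - 16y + 28}.

Since the basis is lex-ordered, y² - 16y + 28 is univariate in y. Its roots are {2, 14}. Back-substituting each root into the other basis elements fixes the other coordinates.
  y = 2: the earlier basis element becomes x + 1 = 0, giving x = -1 — point (-1, 2).
  y = 14: the earlier basis element becomes x - 2 = 0, giving x = 2 — point (2, 14).

{(-1, 2), (2, 14)}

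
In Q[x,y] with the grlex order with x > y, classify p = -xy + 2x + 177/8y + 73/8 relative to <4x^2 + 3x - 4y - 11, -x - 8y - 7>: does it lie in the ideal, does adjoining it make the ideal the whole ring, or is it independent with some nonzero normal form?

First compute the reduced Gröbner basis of I by Buchberger's algorithm.
f_1 = 4x^2 + 3x - 4y - 11, LT = x^2.
f_2 = -x - 8y - 7, LT = x.

S(f_1,f_2): lcm = x^2. S = -8xy - 25/4x - y - 11/4.
  reduce S modulo (f_1, f_2):
  remainder 64y^2 + 105y + 41 ≠ 0; add h_3 = 64y^2 + 105y + 41 to the basis.

The other S-polynomials (S(f_1,h_3), S(f_2,h_3)) all reduce to 0 modulo the current basis, so we have a Gröbner basis.
Inter-reduce: drop elements whose leading term is divisible by another's, tail-reduce, and make monic.
Reduced Gröbner basis: {y^2 + 105/64y + 41/64, x + 8y + 7}.
Label its elements g_1 = y^2 + 105/64y + 41/64, g_2 = x + 8y + 7.

Reduce p = -xy + 2x + 177/8y + 73/8 modulo G:
  leading term xy: subtract (-y)·g_2 from -xy + 2x + 177/8y + 73/8 → 8y^2 + 2x + 233/8y + 73/8
  leading term y^2: subtract (8)·g_1 from 8y^2 + 2x + 233/8y + 73/8 → 2x + 16y + 4
  leading term x: subtract (2)·g_2 from 2x + 16y + 4 → -10
  leading term 1: no divisor's leading term divides it; move -10 to the remainder.
  normal form = -10.
The normal form is nonzero, so p ∉ I. Since p minus its normal form lies in I, I + (p) = I + (r) where r = -10; decide whether this ideal is the whole ring.
Here r = -10 is a nonzero constant, hence a unit: 1 ∈ I + (p), the Gröbner basis of I + (p) is {1}, and the enlarged system has no common solution — adjoining p is inconsistent.

Adjoining -xy + 2x + 177/8y + 73/8 makes the ideal the whole ring: the system is inconsistent.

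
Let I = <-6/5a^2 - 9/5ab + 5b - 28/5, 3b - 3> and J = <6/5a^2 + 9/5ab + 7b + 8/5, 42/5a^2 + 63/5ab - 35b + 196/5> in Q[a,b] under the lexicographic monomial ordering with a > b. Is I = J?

Equality of ideals is decidable: compute both reduced Gröbner bases (unique for the ordering) and check whether they agree.
Buchberger on the first generating set:
f_1 = -6/5a^2 - 9/5ab + 5b - 28/5, LT = a^2.
f_2 = 3b - 3, LT = b.

The S-polynomials (S(f_1,f_2)) all reduce to 0 modulo the current basis, so we have a Gröbner basis.
Inter-reduce: drop elements whose leading term is divisible by another's, tail-reduce, and make monic.
Reduced Gröbner basis: {a^2 + 3/2a + 1/2, b - 1}.

Buchberger on the second generating set:
h_1 = 6/5a^2 + 9/5ab + 7b + 8/5, LT = a^2.
h_2 = 42/5a^2 + 63/5ab - 35b + 196/5, LT = a^2.

S(h_1,h_2): lcm = a^2. S = 10b - 10/3.
  reduce S modulo (h_1, h_2):
  remainder 10b - 10/3 ≠ 0; add k_3 = 10b - 10/3 to the basis.

The other S-polynomials (S(h_1,k_3), S(h_2,k_3)) all reduce to 0 modulo the current basis, so we have a Gröbner basis.
Inter-reduce: drop elements whose leading term is divisible by another's, tail-reduce, and make monic.
Reduced Gröbner basis: {a^2 + 1/2a + 59/18, b - 1/3}.

Since the reduced bases disagree, the two ideals are not the same.

No, the ideals differ.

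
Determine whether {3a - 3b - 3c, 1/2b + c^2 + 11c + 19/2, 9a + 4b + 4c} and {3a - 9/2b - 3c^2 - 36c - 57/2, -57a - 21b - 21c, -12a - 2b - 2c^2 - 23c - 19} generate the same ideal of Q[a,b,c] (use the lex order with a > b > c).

Yes, the ideals are equal.

For a fixed monomial order, each ideal has a unique reduced Gröbner basis; comparing bases decides equality.
Buchberger on the first generating set:
f_1 = 3a - 3b - 3c, LT = a.
f_2 = 1/2b + c^2 + 11c + 19/2, LT = b.
f_3 = 9a + 4b + 4c, LT = a.

S(f_1,f_3): lcm = a. S = -13/9b - 13/9c.
  leading term b: subtract (-26/9)·f_2 from -13/9b - 13/9c → 26/9c^2 + 91/3c + 247/9
  leading term c^2: no divisor's leading term divides it; move 26/9c^2 to the remainder.
  leading term c: no divisor's leading term divides it; move 91/3c to the remainder.
  leading term 1: no divisor's leading term divides it; move 247/9 to the remainder.
  remainder 26/9c^2 + 91/3c + 247/9 ≠ 0; add g_4 = 26/9c^2 + 91/3c + 247/9 to the basis.

The other S-polynomials (S(f_1,f_2), S(f_2,f_3), S(f_1,g_4), S(f_2,g_4), S(f_3,g_4)) all reduce to 0 modulo the current basis, so we have a Gröbner basis.
Inter-reduce: drop elements whose leading term is divisible by another's, tail-reduce, and make monic.
Reduced Gröbner basis: {a, b + c, c^2 + 21/2c + 19/2}.

Buchberger on the second generating set:
h_1 = 3a - 9/2b - 3c^2 - 36c - 57/2, LT = a.
h_2 = -57a - 21b - 21c, LT = a.
h_3 = -12a - 2b - 2c^2 - 23c - 19, LT = a.

S(h_1,h_2): lcm = a. S = -71/38b - c^2 - 235/19c - 19/2.
  leading term b: no divisor's leading term divides it; move -71/38b to the remainder.
  leading term c^2: no divisor's leading term divides it; move -c^2 to the remainder.
  leading term c: no divisor's leading term divides it; move -235/19c to the remainder.
  leading term 1: no divisor's leading term divides it; move -19/2 to the remainder.
  remainder -71/38b - c^2 - 235/19c - 19/2 ≠ 0; add k_4 = -71/38b - c^2 - 235/19c - 19/2 to the basis.

S(h_1,h_3): lcm = a. S = -5/3b - 7/6c^2 - 167/12c - 133/12.
  leading term b: subtract (190/213)·k_4 from -5/3b - 7/6c^2 - 167/12c - 133/12 → -39/142c^2 - 819/284c - 741/284
  leading term c^2: no divisor's leading term divides it; move -39/142c^2 to the remainder.
  leading term c: no divisor's leading term divides it; move -819/284c to the remainder.
  leading term 1: no divisor's leading term divides it; move -741/284 to the remainder.
  remainder -39/142c^2 - 819/284c - 741/284 ≠ 0; add k_5 = -39/142c^2 - 819/284c - 741/284 to the basis.

The other S-polynomials (S(h_2,h_3), S(h_1,k_4), S(h_2,k_4), S(h_3,k_4), S(h_1,k_5), S(h_2,k_5), S(h_3,k_5), S(k_4,k_5)) all reduce to 0 modulo the current basis, so we have a Gröbner basis.
Inter-reduce: drop elements whose leading term is divisible by another's, tail-reduce, and make monic.
Reduced Gröbner basis: {a, b + c, c^2 + 21/2c + 19/2}.

The two bases agree; hence the ideals are identical.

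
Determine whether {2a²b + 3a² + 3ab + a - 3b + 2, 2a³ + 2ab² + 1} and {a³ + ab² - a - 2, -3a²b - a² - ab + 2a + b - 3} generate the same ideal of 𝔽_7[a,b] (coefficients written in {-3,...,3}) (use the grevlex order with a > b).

No, the ideals differ.

Since reduced Gröbner bases are canonical representatives of ideals under a given ordering, it suffices to compute and compare them.
Buchberger on the first generating set:
f_1 = 2a²b + 3a² + 3ab + a - 3b + 2, LT = a²b.
f_2 = 2a³ + 2ab² + 1, LT = a³.

S(f_1,f_2): lcm = a³b. S = -ab³ - 2a³ - 2a²b - 3a² + 2ab + a + 3b.
  leading term ab³: no divisor's leading term divides it; move -ab³ to the remainder.
  leading term a³: subtract (-1)·f_2 from -2a³ - 2a²b - 3a² + 2ab + a + 3b → -2a²b + 2ab² - 3a² + 2ab + a + 3b + 1
  leading term a²b: subtract (-1)·f_1 from -2a²b + 2ab² - 3a² + 2ab + a + 3b + 1 → 2ab² - 2ab + 2a + 3
  leading term ab²: no divisor's leading term divides it; move 2ab² to the remainder.
  leading term ab: no divisor's leading term divides it; move -2ab to the remainder.
  leading term a: no divisor's leading term divides it; move 2a to the remainder.
  leading term 1: no divisor's leading term divides it; move 3 to the remainder.
  remainder -ab³ + 2ab² - 2ab + 2a + 3 ≠ 0; add g_3 = -ab³ + 2ab² - 2ab + 2a + 3 to the basis.

S(f_1,g_3): lcm = a²b³. S = -2ab³ - 2a²b - 3ab² + 2b³ + 2a² + b² + 3a.
  leading term ab³: subtract (2)·g_3 from -2ab³ - 2a²b - 3ab² + 2b³ + 2a² + b² + 3a → -2a²b + 2b³ + 2a² - 3ab + b² - a + 1
  leading term a²b: subtract (-1)·f_1 from -2a²b + 2b³ + 2a² - 3ab + b² - a + 1 → 2b³ - 2a² + b² - 3b + 3
  leading term b³: no divisor's leading term divides it; move 2b³ to the remainder.
  leading term a²: no divisor's leading term divides it; move -2a² to the remainder.
  leading term b²: no divisor's leading term divides it; move b² to the remainder.
  leading term b: no divisor's leading term divides it; move -3b to the remainder.
  leading term 1: no divisor's leading term divides it; move 3 to the remainder.
  remainder 2b³ - 2a² + b² - 3b + 3 ≠ 0; add g_4 = 2b³ - 2a² + b² - 3b + 3 to the basis.

The other S-polynomials (S(f_2,g_3), S(f_1,g_4), S(f_2,g_4), S(g_3,g_4)) all reduce to 0 modulo the current basis, so we have a Gröbner basis.
Inter-reduce: drop elements whose leading term is divisible by another's, tail-reduce, and make monic.
Reduced Gröbner basis: {a³ + ab² - 3, a²b - 2a² - 2ab - 3a + 2b + 1, b³ - a² - 3b² + 2b - 2}.

Buchberger on the second generating set:
h_1 = a³ + ab² - a - 2, LT = a³.
h_2 = -3a²b - a² - ab + 2a + b - 3, LT = a²b.

S(h_1,h_2): lcm = a³b. S = ab³ + 2a³ + 2a²b + 3a² - 3ab - a - 2b.
  leading term ab³: no divisor's leading term divides it; move ab³ to the remainder.
  leading term a³: subtract (2)·h_1 from 2a³ + 2a²b + 3a² - 3ab - a - 2b → 2a²b - 2ab² + 3a² - 3ab + a - 2b - 3
  leading term a²b: subtract (-3)·h_2 from 2a²b - 2ab² + 3a² - 3ab + a - 2b - 3 → -2ab² + ab + b + 2
  leading term ab²: no divisor's leading term divides it; move -2ab² to the remainder.
  leading term ab: no divisor's leading term divides it; move ab to the remainder.
  leading term b: no divisor's leading term divides it; move b to the remainder.
  leading term 1: no divisor's leading term divides it; move 2 to the remainder.
  remainder ab³ - 2ab² + ab + b + 2 ≠ 0; add k_3 = ab³ - 2ab² + ab + b + 2 to the basis.

S(h_1,k_3): lcm = a³b³. S = ab⁵ + 2a³b² - a³b - ab³ - a²b - 2b³ - 2a².
  leading term ab⁵: subtract (b²)·k_3 from ab⁵ + 2a³b² - a³b - ab³ - a²b - 2b³ - 2a² → 2a³b² + 2ab⁴ - a³b - 2ab³ - a²b - 3b³ - 2a² - 2b²
  leading term a³b²: subtract (2b²)·h_1 from 2a³b² + 2ab⁴ - a³b - 2ab³ - a²b - 3b³ - 2a² - 2b² → -a³b - 2ab³ - a²b + 2ab² - 3b³ - 2a² + 2b²
  leading term a³b: subtract (-b)·h_1 from -a³b - 2ab³ - a²b + 2ab² - 3b³ - 2a² + 2b² → -ab³ - a²b + 2ab² - 3b³ - 2a² - ab + 2b² - 2b
  leading term ab³: subtract (-1)·k_3 from -ab³ - a²b + 2ab² - 3b³ - 2a² - ab + 2b² - 2b → -a²b - 3b³ - 2a² + 2b² - b + 2
  leading term a²b: subtract (-2)·h_2 from -a²b - 3b³ - 2a² + 2b² - b + 2 → -3b³ + 3a² - 2ab + 2b² - 3a + b + 3
  leading term b³: no divisor's leading term divides it; move -3b³ to the remainder.
  leading term a²: no divisor's leading term divides it; move 3a² to the remainder.
  leading term ab: no divisor's leading term divides it; move -2ab to the remainder.
  leading term b²: no divisor's leading term divides it; move 2b² to the remainder.
  leading term a: no divisor's leading term divides it; move -3a to the remainder.
  leading term b: no divisor's leading term divides it; move b to the remainder.
  leading term 1: no divisor's leading term divides it; move 3 to the remainder.
  remainder -3b³ + 3a² - 2ab + 2b² - 3a + b + 3 ≠ 0; add k_4 = -3b³ + 3a² - 2ab + 2b² - 3a + b + 3 to the basis.

The other S-polynomials (S(h_2,k_3), S(h_1,k_4), S(h_2,k_4), S(k_3,k_4)) all reduce to 0 modulo the current basis, so we have a Gröbner basis.
Inter-reduce: drop elements whose leading term is divisible by another's, tail-reduce, and make monic.
Reduced Gröbner basis: {a³ + ab² - a - 2, a²b - 2a² - 2ab - 3a + 2b + 1, b³ - a² + 3ab - 3b² + a + 2b - 1}.

These differ, so the ideals are not equal.
The choice of monomial ordering does not affect the verdict — as long as both bases are computed under the same ordering, their equality decides ideal equality.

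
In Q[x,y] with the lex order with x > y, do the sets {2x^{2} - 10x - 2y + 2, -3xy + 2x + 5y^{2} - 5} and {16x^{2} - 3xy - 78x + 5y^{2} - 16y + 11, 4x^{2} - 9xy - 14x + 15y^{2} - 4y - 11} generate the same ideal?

For a fixed monomial order, each ideal has a unique reduced Gröbner basis; comparing bases decides equality.
Buchberger on the first generating set:
f_1 = 2x^{2} - 10x - 2y + 2, LT = x^{2}.
f_2 = -3xy + 2x + 5y^{2} - 5, LT = xy.

S(f_1,f_2): lcm = x^{2}y. S = \tfrac{2}{3}x^{2} + \tfrac{5}{3}xy^{2} - 5xy - \tfrac{5}{3}x - y^{2} + y.
  reduce S modulo (f_1, f_2):
  remainder -\tfrac{25}{27}x + \tfrac{25}{9}y^{3} - \tfrac{202}{27}y^{2} - \tfrac{10}{9}y + \tfrac{157}{27} ≠ 0; add g_3 = -\tfrac{25}{27}x + \tfrac{25}{9}y^{3} - \tfrac{202}{27}y^{2} - \tfrac{10}{9}y + \tfrac{157}{27} to the basis.

S(f_1,g_3): lcm = x^{2}. S = 3xy^{3} - \tfrac{202}{25}xy^{2} - \tfrac{6}{5}xy + \tfrac{32}{25}x - y + 1.
  reduce S modulo (f_1, f_2, g_3):
  remainder 5y^{4} - \tfrac{84}{5}y^{3} + \tfrac{21}{5}y^{2} + \tfrac{59}{5}y - \tfrac{21}{5} ≠ 0; add g_4 = 5y^{4} - \tfrac{84}{5}y^{3} + \tfrac{21}{5}y^{2} + \tfrac{59}{5}y - \tfrac{21}{5} to the basis.

The other S-polynomials (S(f_2,g_3), S(f_1,g_4), S(f_2,g_4), S(g_3,g_4)) all reduce to 0 modulo the current basis, so we have a Gröbner basis.
Inter-reduce: drop elements whose leading term is divisible by another's, tail-reduce, and make monic.
Reduced Gröbner basis: {x - 3y^{3} + \tfrac{202}{25}y^{2} + \tfrac{6}{5}y - \tfrac{157}{25}, y^{4} - \tfrac{84}{25}y^{3} + \tfrac{21}{25}y^{2} + \tfrac{59}{25}y - \tfrac{21}{25}}.

Buchberger on the second generating set:
h_1 = 16x^{2} - 3xy - 78x + 5y^{2} - 16y + 11, LT = x^{2}.
h_2 = 4x^{2} - 9xy - 14x + 15y^{2} - 4y - 11, LT = x^{2}.

S(h_1,h_2): lcm = x^{2}. S = \tfrac{33}{16}xy - \tfrac{11}{8}x - \tfrac{55}{16}y^{2} + \tfrac{55}{16}.
  reduce S modulo (h_1, h_2):
  remainder \tfrac{33}{16}xy - \tfrac{11}{8}x - \tfrac{55}{16}y^{2} + \tfrac{55}{16} ≠ 0; add k_3 = \tfrac{33}{16}xy - \tfrac{11}{8}x - \tfrac{55}{16}y^{2} + \tfrac{55}{16} to the basis.

S(h_1,k_3): lcm = x^{2}y. S = \tfrac{2}{3}x^{2} + \tfrac{71}{48}xy^{2} - \tfrac{39}{8}xy - \tfrac{5}{3}x + \tfrac{5}{16}y^{3} - y^{2} + \tfrac{11}{16}y.
  reduce S modulo (h_1, h_2, k_3):
  remainder -\tfrac{25}{27}x + \tfrac{25}{9}y^{3} - \tfrac{202}{27}y^{2} - \tfrac{10}{9}y + \tfrac{157}{27} ≠ 0; add k_4 = -\tfrac{25}{27}x + \tfrac{25}{9}y^{3} - \tfrac{202}{27}y^{2} - \tfrac{10}{9}y + \tfrac{157}{27} to the basis.

S(h_1,k_4): lcm = x^{2}. S = 3xy^{3} - \tfrac{202}{25}xy^{2} - \tfrac{111}{80}xy + \tfrac{281}{200}x + \tfrac{5}{16}y^{2} - y + \tfrac{11}{16}.
  reduce S modulo (h_1, h_2, k_3, k_4):
  remainder 5y^{4} - \tfrac{84}{5}y^{3} + \tfrac{21}{5}y^{2} + \tfrac{59}{5}y - \tfrac{21}{5} ≠ 0; add k_5 = 5y^{4} - \tfrac{84}{5}y^{3} + \tfrac{21}{5}y^{2} + \tfrac{59}{5}y - \tfrac{21}{5} to the basis.

The other S-polynomials (S(h_2,k_3), S(h_2,k_4), S(k_3,k_4), S(h_1,k_5), S(h_2,k_5), S(k_3,k_5), S(k_4,k_5)) all reduce to 0 modulo the current basis, so we have a Gröbner basis.
Inter-reduce: drop elements whose leading term is divisible by another's, tail-reduce, and make monic.
Reduced Gröbner basis: {x - 3y^{3} + \tfrac{202}{25}y^{2} + \tfrac{6}{5}y - \tfrac{157}{25}, y^{4} - \tfrac{84}{25}y^{3} + \tfrac{21}{25}y^{2} + \tfrac{59}{25}y - \tfrac{21}{25}}.

The two bases agree; hence the ideals are identical.

Yes, the ideals are equal.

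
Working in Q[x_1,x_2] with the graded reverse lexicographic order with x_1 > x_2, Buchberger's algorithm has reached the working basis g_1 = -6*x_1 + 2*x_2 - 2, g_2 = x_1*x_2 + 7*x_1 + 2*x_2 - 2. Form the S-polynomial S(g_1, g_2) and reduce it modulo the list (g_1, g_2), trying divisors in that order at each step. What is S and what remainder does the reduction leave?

S(g_1, g_2) = -1/3*x_2**2 - 7*x_1 - 5/3*x_2 + 2; remainder on division = -1/3*x_2**2 - 4*x_2 + 13/3.

lcm(LM(g_1), LM(g_2)) = x_1*x_2.
S = (lcm/LT(g_1))·g_1 − (lcm/LT(g_2))·g_2 = -1/3*x_2**2 - 7*x_1 - 5/3*x_2 + 2.
Reduce S modulo (g_1, g_2) in that order:
  leading term x_2**2: no divisor's leading term divides it; move -1/3*x_2**2 to the remainder.
  leading term x_1: subtract (7/6)·g_1 from -7*x_1 - 5/3*x_2 + 2 → -4*x_2 + 13/3
  leading term x_2: no divisor's leading term divides it; move -4*x_2 to the remainder.
  leading term 1: no divisor's leading term divides it; move 13/3 to the remainder.
The remainder -1/3*x_2**2 - 4*x_2 + 13/3 is nonzero, so it would be added as the next basis element.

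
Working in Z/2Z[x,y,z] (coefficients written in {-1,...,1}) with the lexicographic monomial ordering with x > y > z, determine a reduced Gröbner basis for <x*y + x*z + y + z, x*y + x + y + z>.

G = {x*y + x + y + z, x*z + x, y*z + y + z**2 + z}

This is the nonlinear analogue of row-reducing a linear system.

f_1 = x*y + x*z + y + z, LT = x*y.
f_2 = x*y + x + y + z, LT = x*y.

S(f_1,f_2): lcm = x*y. S = x*z + x.
  leading term x*z: no divisor's leading term divides it; move x*z to the remainder.
  leading term x: no divisor's leading term divides it; move x to the remainder.
  remainder x*z + x ≠ 0; add g_3 = x*z + x to the basis.

S(f_1,g_3): lcm = x*y*z. S = x*y + x*z**2 + y*z + z**2.
  leading term x*y: subtract (1)·f_1 from x*y + x*z**2 + y*z + z**2 → x*z**2 + x*z + y*z + y + z**2 + z
  leading term x*z**2: subtract (z)·g_3 from x*z**2 + x*z + y*z + y + z**2 + z → y*z + y + z**2 + z
  leading term y*z: no divisor's leading term divides it; move y*z to the remainder.
  leading term y: no divisor's leading term divides it; move y to the remainder.
  leading term z**2: no divisor's leading term divides it; move z**2 to the remainder.
  leading term z: no divisor's leading term divides it; move z to the remainder.
  remainder y*z + y + z**2 + z ≠ 0; add g_4 = y*z + y + z**2 + z to the basis.

The other S-polynomials (S(f_2,g_3), S(f_1,g_4), S(f_2,g_4), S(g_3,g_4)) all reduce to 0 modulo the current basis, so we have a Gröbner basis.
Inter-reduce: drop elements whose leading term is divisible by another's, tail-reduce, and make monic.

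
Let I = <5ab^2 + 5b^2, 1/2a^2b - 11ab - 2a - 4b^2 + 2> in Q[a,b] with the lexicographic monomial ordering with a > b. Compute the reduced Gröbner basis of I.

G = {a - 11b^3 + 269/8b^2 + 21/4b - 1, b^4 - 23/8b^3 - b^2}

The reduced Gröbner basis is the canonical form of the ideal for this ordering.

f_1 = 5ab^2 + 5b^2, LT = ab^2.
f_2 = 1/2a^2b - 11ab - 2a - 4b^2 + 2, LT = a^2b.

S(f_1,f_2): lcm = a^2b^2. S = 23ab^2 + 4ab + 8b^3 - 4b.
  reduce S modulo (f_1, f_2):
  remainder 4ab + 8b^3 - 23b^2 - 4b ≠ 0; add g_3 = 4ab + 8b^3 - 23b^2 - 4b to the basis.

S(f_1,g_3): lcm = ab^2. S = -2b^4 + 23/4b^3 + 2b^2.
  reduce S modulo (f_1, f_2, g_3):
  remainder -2b^4 + 23/4b^3 + 2b^2 ≠ 0; add g_4 = -2b^4 + 23/4b^3 + 2b^2 to the basis.

S(f_2,g_3): lcm = a^2b. S = -2ab^3 + 23/4ab^2 - 21ab - 4a - 8b^2 + 4.
  reduce S modulo (f_1, f_2, g_3, g_4):
  remainder -4a + 44b^3 - 269/2b^2 - 21b + 4 ≠ 0; add g_5 = -4a + 44b^3 - 269/2b^2 - 21b + 4 to the basis.

The other S-polynomials (S(f_1,g_4), S(f_2,g_4), S(g_3,g_4), S(f_1,g_5), S(f_2,g_5), S(g_3,g_5), S(g_4,g_5)) all reduce to 0 modulo the current basis, so we have a Gröbner basis.
Inter-reduce: drop elements whose leading term is divisible by another's, tail-reduce, and make monic.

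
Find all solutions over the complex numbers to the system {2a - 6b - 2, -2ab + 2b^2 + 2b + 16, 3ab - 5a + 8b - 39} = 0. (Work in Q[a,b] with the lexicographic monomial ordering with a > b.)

{(-5, -2)}

Compute a lex Gröbner basis by Buchberger's algorithm.
f_1 = 2a - 6b - 2, LT = a.
f_2 = -2ab + 2b^2 + 2b + 16, LT = ab.
f_3 = 3ab - 5a + 8b - 39, LT = ab.

S(f_1,f_2): lcm = ab. S = -2b^2 + 8.
  leading term b^2: no divisor's leading term divides it; move -2b^2 to the remainder.
  leading term 1: no divisor's leading term divides it; move 8 to the remainder.
  remainder -2b^2 + 8 ≠ 0; add h_4 = -2b^2 + 8 to the basis.

S(f_1,f_3): lcm = ab. S = 5/3a - 3b^2 - 11/3b + 13.
  leading term a: subtract (5/6)·f_1 from 5/3a - 3b^2 - 11/3b + 13 → -3b^2 + 4/3b + 44/3
  leading term b^2: subtract (3/2)·h_4 from -3b^2 + 4/3b + 44/3 → 4/3b + 8/3
  leading term b: no divisor's leading term divides it; move 4/3b to the remainder.
  leading term 1: no divisor's leading term divides it; move 8/3 to the remainder.
  remainder 4/3b + 8/3 ≠ 0; add h_5 = 4/3b + 8/3 to the basis.

The other S-polynomials (S(f_2,f_3), S(f_1,h_4), S(f_2,h_4), S(f_3,h_4), S(f_1,h_5), S(f_2,h_5), S(f_3,h_5), S(h_4,h_5)) all reduce to 0 modulo the current basis, so we have a Gröbner basis.
Inter-reduce: drop elements whose leading term is divisible by another's, tail-reduce, and make monic.
Reduced Gröbner basis: {a + 5, b + 2}.

Elimination: the polynomial b + 2 lies in the elimination ideal for b, so b ∈ {-2}. For each such b, the remaining basis elements (now univariate) give the rest of the solution.
  b = -2: the earlier basis element becomes a + 5 = 0, giving a = -5 — point (-5, -2).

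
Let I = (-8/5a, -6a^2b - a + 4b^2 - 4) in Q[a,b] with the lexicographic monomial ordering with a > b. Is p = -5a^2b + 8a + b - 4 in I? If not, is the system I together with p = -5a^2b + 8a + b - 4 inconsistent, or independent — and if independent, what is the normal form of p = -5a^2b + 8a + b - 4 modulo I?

Adjoining -5a^2b + 8a + b - 4 makes the ideal the whole ring: the system is inconsistent.

First compute the reduced Gröbner basis of I by Buchberger's algorithm.
f_1 = -8/5a, LT = a.
f_2 = -6a^2b - a + 4b^2 - 4, LT = a^2b.

S(f_1,f_2): lcm = a^2b. S = -1/6a + 2/3b^2 - 2/3.
  leading term a: subtract (5/48)·f_1 from -1/6a + 2/3b^2 - 2/3 → 2/3b^2 - 2/3
  leading term b^2: no divisor's leading term divides it; move 2/3b^2 to the remainder.
  leading term 1: no divisor's leading term divides it; move -2/3 to the remainder.
  remainder 2/3b^2 - 2/3 ≠ 0; add h_3 = 2/3b^2 - 2/3 to the basis.

S(f_1,h_3): leading monomials are coprime, so the S-polynomial reduces to 0 (Buchberger's first criterion).
S(f_2,h_3): lcm = a^2b^2. S = a^2 + 1/6ab - 2/3b^3 + 2/3b.
  leading term a^2: subtract (-5/8a)·f_1 from a^2 + 1/6ab - 2/3b^3 + 2/3b → 1/6ab - 2/3b^3 + 2/3b
  leading term ab: subtract (-5/48b)·f_1 from 1/6ab - 2/3b^3 + 2/3b → -2/3b^3 + 2/3b
  leading term b^3: subtract (-b)·h_3 from -2/3b^3 + 2/3b → 0
  remainder 0.

Every S-polynomial of the final basis reduces to 0, so we have a Gröbner basis.
Inter-reduce: drop elements whose leading term is divisible by another's, tail-reduce, and make monic.
Reduced Gröbner basis: {a, b^2 - 1}.
Label its elements g_1 = a, g_2 = b^2 - 1.

Reduce p = -5a^2b + 8a + b - 4 modulo G:
  leading term a^2b: subtract (-5ab)·g_1 from -5a^2b + 8a + b - 4 → 8a + b - 4
  leading term a: subtract (8)·g_1 from 8a + b - 4 → b - 4
  leading term b: no divisor's leading term divides it; move b to the remainder.
  leading term 1: no divisor's leading term divides it; move -4 to the remainder.
  normal form = b - 4.
The normal form is nonzero, so p ∉ I. Since p minus its normal form lies in I, I + (p) = I + (r) where r = b - 4; decide whether this ideal is the whole ring.
Run Buchberger on G together with r (pairs among the g_i already reduce to 0 since G is a Gröbner basis):
g_1 = a, LT = a.
g_2 = b^2 - 1, LT = b^2.
r = b - 4, LT = b.

S(g_1,g_2): leading monomials are coprime, so the S-polynomial reduces to 0 (Buchberger's first criterion).
S(g_1,r): leading monomials are coprime, so the S-polynomial reduces to 0 (Buchberger's first criterion).
S(g_2,r): lcm = b^2. S = 4b - 1.
  leading term b: subtract (4)·r from 4b - 1 → 15
  leading term 1: no divisor's leading term divides it; move 15 to the remainder.
  remainder 15 ≠ 0; add m_4 = 15 to the basis.

S(g_1,m_4): leading monomials are coprime, so the S-polynomial reduces to 0 (Buchberger's first criterion).
S(g_2,m_4): leading monomials are coprime, so the S-polynomial reduces to 0 (Buchberger's first criterion).
S(r,m_4): leading monomials are coprime, so the S-polynomial reduces to 0 (Buchberger's first criterion).
Every S-polynomial of the final basis reduces to 0, so we have a Gröbner basis.
Inter-reduce: drop elements whose leading term is divisible by another's, tail-reduce, and make monic.
Reduced Gröbner basis: {1}.
The reduced Gröbner basis of I + (p) is {1}: the ideal is the whole ring, so the enlarged system has no common solution — adjoining p is inconsistent.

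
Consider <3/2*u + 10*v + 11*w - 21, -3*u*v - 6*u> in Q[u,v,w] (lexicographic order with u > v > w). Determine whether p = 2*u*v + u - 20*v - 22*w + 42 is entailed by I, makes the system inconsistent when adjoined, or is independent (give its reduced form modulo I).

2*u*v + u - 20*v - 22*w + 42 lies in I (it reduces to 0).

First compute the reduced Gröbner basis of I by Buchberger's algorithm.
f_1 = 3/2*u + 10*v + 11*w - 21, LT = u.
f_2 = -3*u*v - 6*u, LT = u*v.

S(f_1,f_2): lcm = u*v. S = -2*u + 20/3*v**2 + 22/3*v*w - 14*v.
  reduce S modulo (f_1, f_2):
  remainder 20/3*v**2 + 22/3*v*w - 2/3*v + 44/3*w - 28 ≠ 0; add h_3 = 20/3*v**2 + 22/3*v*w - 2/3*v + 44/3*w - 28 to the basis.

The other S-polynomials (S(f_1,h_3), S(f_2,h_3)) all reduce to 0 modulo the current basis, so we have a Gröbner basis.
Inter-reduce: drop elements whose leading term is divisible by another's, tail-reduce, and make monic.
Reduced Gröbner basis: {u + 20/3*v + 22/3*w - 14, v**2 + 11/10*v*w - 1/10*v + 11/5*w - 21/5}.
Label its elements g_1 = u + 20/3*v + 22/3*w - 14, g_2 = v**2 + 11/10*v*w - 1/10*v + 11/5*w - 21/5.

Reduce p = 2*u*v + u - 20*v - 22*w + 42 modulo G:
  leading term u*v: subtract (2*v)·g_1 from 2*u*v + u - 20*v - 22*w + 42 → u - 40/3*v**2 - 44/3*v*w + 8*v - 22*w + 42
  leading term u: subtract (1)·g_1 from u - 40/3*v**2 - 44/3*v*w + 8*v - 22*w + 42 → -40/3*v**2 - 44/3*v*w + 4/3*v - 88/3*w + 56
  leading term v**2: subtract (-40/3)·g_2 from -40/3*v**2 - 44/3*v*w + 4/3*v - 88/3*w + 56 → 0
  normal form = 0.
Since the normal form is 0, p ∈ I.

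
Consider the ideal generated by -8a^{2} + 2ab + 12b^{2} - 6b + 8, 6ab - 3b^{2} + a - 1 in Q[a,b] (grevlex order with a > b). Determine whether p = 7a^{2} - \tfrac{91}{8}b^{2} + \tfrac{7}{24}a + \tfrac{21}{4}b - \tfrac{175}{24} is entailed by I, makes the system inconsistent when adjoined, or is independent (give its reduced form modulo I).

First compute the reduced Gröbner basis of I by Buchberger's algorithm.
f_1 = -8a^{2} + 2ab + 12b^{2} - 6b + 8, LT = a^{2}.
f_2 = 6ab - 3b^{2} + a - 1, LT = ab.

S(f_1,f_2): lcm = a^{2}b. S = \tfrac{1}{4}ab^{2} - \tfrac{3}{2}b^{3} - \tfrac{1}{6}a^{2} + \tfrac{3}{4}b^{2} + \tfrac{1}{6}a - b.
  reduce S modulo (f_1, f_2):
  remainder -\tfrac{11}{8}b^{3} + \tfrac{11}{24}b^{2} + \tfrac{13}{72}a - \tfrac{5}{6}b - \tfrac{13}{72} ≠ 0; add h_3 = -\tfrac{11}{8}b^{3} + \tfrac{11}{24}b^{2} + \tfrac{13}{72}a - \tfrac{5}{6}b - \tfrac{13}{72} to the basis.

The other S-polynomials (S(f_1,h_3), S(f_2,h_3)) all reduce to 0 modulo the current basis, so we have a Gröbner basis.
Inter-reduce: drop elements whose leading term is divisible by another's, tail-reduce, and make monic.
Reduced Gröbner basis: {b^{3} - \tfrac{1}{3}b^{2} - \tfrac{13}{99}a + \tfrac{20}{33}b + \tfrac{13}{99}, a^{2} - \tfrac{13}{8}b^{2} + \tfrac{1}{24}a + \tfrac{3}{4}b - \tfrac{25}{24}, ab - \tfrac{1}{2}b^{2} + \tfrac{1}{6}a - \tfrac{1}{6}}.
Label its elements g_1 = b^{3} - \tfrac{1}{3}b^{2} - \tfrac{13}{99}a + \tfrac{20}{33}b + \tfrac{13}{99}, g_2 = a^{2} - \tfrac{13}{8}b^{2} + \tfrac{1}{24}a + \tfrac{3}{4}b - \tfrac{25}{24}, g_3 = ab - \tfrac{1}{2}b^{2} + \tfrac{1}{6}a - \tfrac{1}{6}.

Reduce p = 7a^{2} - \tfrac{91}{8}b^{2} + \tfrac{7}{24}a + \tfrac{21}{4}b - \tfrac{175}{24} modulo G:
  leading term a^{2}: subtract (7)·g_2 from 7a^{2} - \tfrac{91}{8}b^{2} + \tfrac{7}{24}a + \tfrac{21}{4}b - \tfrac{175}{24} → 0
  normal form = 0.
Since the normal form is 0, p ∈ I.

7a^{2} - \tfrac{91}{8}b^{2} + \tfrac{7}{24}a + \tfrac{21}{4}b - \tfrac{175}{24} lies in I (it reduces to 0).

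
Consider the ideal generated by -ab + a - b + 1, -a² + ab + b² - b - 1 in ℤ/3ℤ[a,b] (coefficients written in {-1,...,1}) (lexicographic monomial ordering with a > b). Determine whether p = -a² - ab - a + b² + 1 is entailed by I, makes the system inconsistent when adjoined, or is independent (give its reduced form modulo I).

-a² - ab - a + b² + 1 lies in I (it reduces to 0).

First compute the reduced Gröbner basis of I by Buchberger's algorithm.
f_1 = -ab + a - b + 1, LT = ab.
f_2 = -a² + ab + b² - b - 1, LT = a².

S(f_1,f_2): lcm = a²b. S = -a² + ab² + ab - a + b³ - b² - b.
  leading term a²: subtract (1)·f_2 from -a² + ab² + ab - a + b³ - b² - b → ab² - a + b³ + b² + 1
  leading term ab²: subtract (-b)·f_1 from ab² - a + b³ + b² + 1 → ab - a + b³ + b + 1
  leading term ab: subtract (-1)·f_1 from ab - a + b³ + b + 1 → b³ - 1
  leading term b³: no divisor's leading term divides it; move b³ to the remainder.
  leading term 1: no divisor's leading term divides it; move -1 to the remainder.
  remainder b³ - 1 ≠ 0; add h_3 = b³ - 1 to the basis.

The other S-polynomials (S(f_1,h_3), S(f_2,h_3)) all reduce to 0 modulo the current basis, so we have a Gröbner basis.
Inter-reduce: drop elements whose leading term is divisible by another's, tail-reduce, and make monic.
Reduced Gröbner basis: {a² - a - b² - b, ab - a + b - 1, b³ - 1}.
Label its elements g_1 = a² - a - b² - b, g_2 = ab - a + b - 1, g_3 = b³ - 1.

Reduce p = -a² - ab - a + b² + 1 modulo G:
  leading term a²: subtract (-1)·g_1 from -a² - ab - a + b² + 1 → -ab + a - b + 1
  leading term ab: subtract (-1)·g_2 from -ab + a - b + 1 → 0
  normal form = 0.
Since the normal form is 0, p ∈ I.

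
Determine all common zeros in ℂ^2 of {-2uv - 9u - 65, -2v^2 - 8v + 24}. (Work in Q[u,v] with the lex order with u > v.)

{(65/3, -6), (-5, 2)}

Compute a lex Gröbner basis by Buchberger's algorithm.
f_1 = -2uv - 9u - 65, LT = uv.
f_2 = -2v^2 - 8v + 24, LT = v^2.

S(f_1,f_2): lcm = uv^2. S = 1/2uv + 12u + 65/2v.
  leading term uv: subtract (-1/4)·f_1 from 1/2uv + 12u + 65/2v → 39/4u + 65/2v - 65/4
  leading term u: no divisor's leading term divides it; move 39/4u to the remainder.
  leading term v: no divisor's leading term divides it; move 65/2v to the remainder.
  leading term 1: no divisor's leading term divides it; move -65/4 to the remainder.
  remainder 39/4u + 65/2v - 65/4 ≠ 0; add h_3 = 39/4u + 65/2v - 65/4 to the basis.

The other S-polynomials (S(f_1,h_3), S(f_2,h_3)) all reduce to 0 modulo the current basis, so we have a Gröbner basis.
Inter-reduce: drop elements whose leading term is divisible by another's, tail-reduce, and make monic.
Reduced Gröbner basis: {u + 10/3v - 5/3, v^2 + 4v - 12}.

Elimination: the polynomial v^2 + 4v - 12 lies in the elimination ideal for v, so v ∈ {-6, 2}. For each such v, the remaining basis elements (now univariate) give the rest of the solution.
  v = -6: the earlier basis element becomes u - 65/3 = 0, giving u = 65/3 — point (65/3, -6).
  v = 2: the earlier basis element becomes u + 5 = 0, giving u = -5 — point (-5, 2).
Substituting each solution back into the original system confirms all equations vanish.
Zero-dimensionality of the ideal guarantees finitely many solutions over ℂ.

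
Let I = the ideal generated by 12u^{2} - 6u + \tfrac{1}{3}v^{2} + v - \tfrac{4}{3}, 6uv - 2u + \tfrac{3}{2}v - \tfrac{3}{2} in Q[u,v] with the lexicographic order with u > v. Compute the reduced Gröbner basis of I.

G = {u + \tfrac{1}{6}v^{3} + \tfrac{4}{9}v^{2} + \tfrac{7}{24}v - \tfrac{65}{72}, v^{4} + \tfrac{7}{3}v^{3} + \tfrac{31}{36}v^{2} - \tfrac{15}{2}v + \tfrac{119}{36}}

f_1 = 12u^{2} - 6u + \tfrac{1}{3}v^{2} + v - \tfrac{4}{3}, LT = u^{2}.
f_2 = 6uv - 2u + \tfrac{3}{2}v - \tfrac{3}{2}, LT = uv.

S(f_1,f_2): lcm = u^{2}v. S = \tfrac{1}{3}u^{2} - \tfrac{3}{4}uv + \tfrac{1}{4}u + \tfrac{1}{36}v^{3} + \tfrac{1}{12}v^{2} - \tfrac{1}{9}v.
  reduce S modulo (f_1, f_2):
  remainder \tfrac{1}{6}u + \tfrac{1}{36}v^{3} + \tfrac{2}{27}v^{2} + \tfrac{7}{144}v - \tfrac{65}{432} ≠ 0; add g_3 = \tfrac{1}{6}u + \tfrac{1}{36}v^{3} + \tfrac{2}{27}v^{2} + \tfrac{7}{144}v - \tfrac{65}{432} to the basis.

S(f_2,g_3): lcm = uv. S = -\tfrac{1}{3}u - \tfrac{1}{6}v^{4} - \tfrac{4}{9}v^{3} - \tfrac{7}{24}v^{2} + \tfrac{83}{72}v - \tfrac{1}{4}.
  reduce S modulo (f_1, f_2, g_3):
  remainder -\tfrac{1}{6}v^{4} - \tfrac{7}{18}v^{3} - \tfrac{31}{216}v^{2} + \tfrac{5}{4}v - \tfrac{119}{216} ≠ 0; add g_4 = -\tfrac{1}{6}v^{4} - \tfrac{7}{18}v^{3} - \tfrac{31}{216}v^{2} + \tfrac{5}{4}v - \tfrac{119}{216} to the basis.

The other S-polynomials (S(f_1,g_3), S(f_1,g_4), S(f_2,g_4), S(g_3,g_4)) all reduce to 0 modulo the current basis, so we have a Gröbner basis.
Inter-reduce: drop elements whose leading term is divisible by another's, tail-reduce, and make monic.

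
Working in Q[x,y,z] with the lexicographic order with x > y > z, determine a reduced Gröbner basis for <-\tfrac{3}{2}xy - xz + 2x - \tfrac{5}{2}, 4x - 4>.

G = {x - 1, y + \tfrac{2}{3}z + \tfrac{1}{3}}

The reduced Gröbner basis is the canonical form of the ideal for this ordering.

f_1 = -\tfrac{3}{2}xy - xz + 2x - \tfrac{5}{2}, LT = xy.
f_2 = 4x - 4, LT = x.

S(f_1,f_2): lcm = xy. S = \tfrac{2}{3}xz - \tfrac{4}{3}x + y + \tfrac{5}{3}.
  leading term xz: subtract (\tfrac{1}{6}z)·f_2 from \tfrac{2}{3}xz - \tfrac{4}{3}x + y + \tfrac{5}{3} → -\tfrac{4}{3}x + y + \tfrac{2}{3}z + \tfrac{5}{3}
  leading term x: subtract (-\tfrac{1}{3})·f_2 from -\tfrac{4}{3}x + y + \tfrac{2}{3}z + \tfrac{5}{3} → y + \tfrac{2}{3}z + \tfrac{1}{3}
  leading term y: no divisor's leading term divides it; move y to the remainder.
  leading term z: no divisor's leading term divides it; move \tfrac{2}{3}z to the remainder.
  leading term 1: no divisor's leading term divides it; move \tfrac{1}{3} to the remainder.
  remainder y + \tfrac{2}{3}z + \tfrac{1}{3} ≠ 0; add g_3 = y + \tfrac{2}{3}z + \tfrac{1}{3} to the basis.

The other S-polynomials (S(f_1,g_3), S(f_2,g_3)) all reduce to 0 modulo the current basis, so we have a Gröbner basis.
Inter-reduce: drop elements whose leading term is divisible by another's, tail-reduce, and make monic.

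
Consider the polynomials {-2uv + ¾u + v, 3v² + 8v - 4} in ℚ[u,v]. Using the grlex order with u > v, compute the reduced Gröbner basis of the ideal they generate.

G = {v² + 8/3v - 4/3, u - 36/37v - 128/37}

f_1 = -2uv + ¾u + v, LT = uv.
f_2 = 3v² + 8v - 4, LT = v².

S(f_1,f_2): lcm = uv². S = -73/24uv - ½v² + 4/3u.
  leading term uv: subtract (73/48)·f_1 from -73/24uv - ½v² + 4/3u → -½v² + 37/192u - 73/48v
  leading term v²: subtract (-⅙)·f_2 from -½v² + 37/192u - 73/48v → 37/192u - 3/16v - ⅔
  leading term u: no divisor's leading term divides it; move 37/192u to the remainder.
  leading term v: no divisor's leading term divides it; move -3/16v to the remainder.
  leading term 1: no divisor's leading term divides it; move -⅔ to the remainder.
  remainder 37/192u - 3/16v - ⅔ ≠ 0; add g_3 = 37/192u - 3/16v - ⅔ to the basis.

S(f_1,g_3): lcm = uv. S = 36/37v² - ⅜u + 219/74v.
  leading term v²: subtract (12/37)·f_2 from 36/37v² - ⅜u + 219/74v → -⅜u + 27/74v + 48/37
  leading term u: subtract (-72/37)·g_3 from -⅜u + 27/74v + 48/37 → 0
  remainder 0.

S(f_2,g_3): leading monomials are coprime, so the S-polynomial reduces to 0 (Buchberger's first criterion).
Every S-polynomial of the final basis reduces to 0, so we have a Gröbner basis.
Inter-reduce: drop elements whose leading term is divisible by another's, tail-reduce, and make monic.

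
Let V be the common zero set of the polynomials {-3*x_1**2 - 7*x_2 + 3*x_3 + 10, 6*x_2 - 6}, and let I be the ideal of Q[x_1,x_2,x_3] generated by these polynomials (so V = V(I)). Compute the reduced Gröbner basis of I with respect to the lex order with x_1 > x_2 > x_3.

f_1 = -3*x_1**2 - 7*x_2 + 3*x_3 + 10, LT = x_1**2.
f_2 = 6*x_2 - 6, LT = x_2.

S(f_1,f_2): leading monomials are coprime, so the S-polynomial reduces to 0 (Buchberger's first criterion).
Every S-polynomial of the final basis reduces to 0, so we have a Gröbner basis.

G = {x_1**2 - x_3 - 1, x_2 - 1}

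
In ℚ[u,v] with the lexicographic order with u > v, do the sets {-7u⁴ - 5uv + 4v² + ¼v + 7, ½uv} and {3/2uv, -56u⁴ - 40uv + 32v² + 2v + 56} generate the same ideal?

Yes, the ideals are equal.

Since reduced Gröbner bases are canonical representatives of ideals under a given ordering, it suffices to compute and compare them.
Buchberger on the first generating set:
f_1 = -7u⁴ - 5uv + 4v² + ¼v + 7, LT = u⁴.
f_2 = ½uv, LT = uv.

S(f_1,f_2): lcm = u⁴v. S = 5/7uv² - 4/7v³ - 1/28v² - v.
  leading term uv²: subtract (10/7v)·f_2 from 5/7uv² - 4/7v³ - 1/28v² - v → -4/7v³ - 1/28v² - v
  leading term v³: no divisor's leading term divides it; move -4/7v³ to the remainder.
  leading term v²: no divisor's leading term divides it; move -1/28v² to the remainder.
  leading term v: no divisor's leading term divides it; move -v to the remainder.
  remainder -4/7v³ - 1/28v² - v ≠ 0; add g_3 = -4/7v³ - 1/28v² - v to the basis.

The other S-polynomials (S(f_1,g_3), S(f_2,g_3)) all reduce to 0 modulo the current basis, so we have a Gröbner basis.
Inter-reduce: drop elements whose leading term is divisible by another's, tail-reduce, and make monic.
Reduced Gröbner basis: {u⁴ - 4/7v² - 1/28v - 1, uv, v³ + 1/16v² + 7/4v}.

Buchberger on the second generating set:
h_1 = 3/2uv, LT = uv.
h_2 = -56u⁴ - 40uv + 32v² + 2v + 56, LT = u⁴.

S(h_1,h_2): lcm = u⁴v. S = -5/7uv² + 4/7v³ + 1/28v² + v.
  leading term uv²: subtract (-10/21v)·h_1 from -5/7uv² + 4/7v³ + 1/28v² + v → 4/7v³ + 1/28v² + v
  leading term v³: no divisor's leading term divides it; move 4/7v³ to the remainder.
  leading term v²: no divisor's leading term divides it; move 1/28v² to the remainder.
  leading term v: no divisor's leading term divides it; move v to the remainder.
  remainder 4/7v³ + 1/28v² + v ≠ 0; add k_3 = 4/7v³ + 1/28v² + v to the basis.

The other S-polynomials (S(h_1,k_3), S(h_2,k_3)) all reduce to 0 modulo the current basis, so we have a Gröbner basis.
Inter-reduce: drop elements whose leading term is divisible by another's, tail-reduce, and make monic.
Reduced Gröbner basis: {u⁴ - 4/7v² - 1/28v - 1, uv, v³ + 1/16v² + 7/4v}.

These coincide, so the ideals are equal.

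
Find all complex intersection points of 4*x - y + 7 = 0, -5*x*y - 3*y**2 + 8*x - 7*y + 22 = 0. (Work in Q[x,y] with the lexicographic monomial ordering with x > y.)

{(-2, -1), (-87/68, 32/17)}

Compute a lex Gröbner basis by Buchberger's algorithm.
f_1 = 4*x - y + 7, LT = x.
f_2 = -5*x*y + 8*x - 3*y**2 - 7*y + 22, LT = x*y.

S(f_1,f_2): lcm = x*y. S = 8/5*x - 17/20*y**2 + 7/20*y + 22/5.
  leading term x: subtract (2/5)·f_1 from 8/5*x - 17/20*y**2 + 7/20*y + 22/5 → -17/20*y**2 + 3/4*y + 8/5
  leading term y**2: no divisor's leading term divides it; move -17/20*y**2 to the remainder.
  leading term y: no divisor's leading term divides it; move 3/4*y to the remainder.
  leading term 1: no divisor's leading term divides it; move 8/5 to the remainder.
  remainder -17/20*y**2 + 3/4*y + 8/5 ≠ 0; add h_3 = -17/20*y**2 + 3/4*y + 8/5 to the basis.

The other S-polynomials (S(f_1,h_3), S(f_2,h_3)) all reduce to 0 modulo the current basis, so we have a Gröbner basis.
Inter-reduce: drop elements whose leading term is divisible by another's, tail-reduce, and make monic.
Reduced Gröbner basis: {x - 1/4*y + 7/4, y**2 - 15/17*y - 32/17}.

Elimination: the polynomial y**2 - 15/17*y - 32/17 lies in the elimination ideal for y, so y ∈ {-1, 32/17}. For each such y, the remaining basis elements (now univariate) give the rest of the solution.
  y = -1: the earlier basis element becomes x + 2 = 0, giving x = -2 — point (-2, -1).
  y = 32/17: the earlier basis element becomes x + 87/68 = 0, giving x = -87/68 — point (-87/68, 32/17).
Each listed point satisfies every original equation (direct substitution).
Zero-dimensionality of the ideal guarantees finitely many solutions over ℂ.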